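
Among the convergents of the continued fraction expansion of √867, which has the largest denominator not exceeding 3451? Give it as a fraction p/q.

√867 = [29; 2, 4, 29, 4, 2, 58, …] (period length 6).
Convergents:
  p_0/q_0 = 29/1
  p_1/q_1 = 59/2
  p_2/q_2 = 265/9
  p_3/q_3 = 7744/263
  p_4/q_4 = 31241/1061
  p_5/q_5 = 70226/2385
  p_6/q_6 = 4104349/139391
q_5 = 2385 ≤ 3451 < 139391 = q_6, so the answer is 70226/2385.

70226/2385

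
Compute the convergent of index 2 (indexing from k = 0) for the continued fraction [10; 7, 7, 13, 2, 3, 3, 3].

507/50

Using pₖ = aₖpₖ₋₁ + pₖ₋₂, qₖ = aₖqₖ₋₁ + qₖ₋₂ (with p₋₁=1, p₋₂=0, q₋₁=0, q₋₂=1):
  k=0: a=10, p=10, q=1
  k=1: a=7, p=71, q=7
  k=2: a=7, p=507, q=50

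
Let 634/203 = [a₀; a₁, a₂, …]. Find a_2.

634 = 3·203 + 25   →  a_0 = 3
203 = 8·25 + 3   →  a_1 = 8
25 = 8·3 + 1   →  a_2 = 8

8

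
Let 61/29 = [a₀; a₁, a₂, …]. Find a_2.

61 = 2·29 + 3   →  a_0 = 2
29 = 9·3 + 2   →  a_1 = 9
3 = 1·2 + 1   →  a_2 = 1

1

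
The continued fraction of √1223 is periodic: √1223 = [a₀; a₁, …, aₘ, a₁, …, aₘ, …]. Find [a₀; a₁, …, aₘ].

a₀ = ⌊√1223⌋ = 34.
With m₀=0, d₀=1 and mₖ₊₁ = dₖaₖ − mₖ, dₖ₊₁ = (n − mₖ₊₁²)/dₖ, aₖ₊₁ = ⌊(a₀+mₖ₊₁)/dₖ₊₁⌋:
  k=1: m=34, d=67, a=1
  k=2: m=33, d=2, a=33
  k=3: m=33, d=67, a=1
  k=4: m=34, d=1, a=68
d=1 and a=2a₀=68 at k=4, so the next step gives (m, d) = (34, 67) again — its k=1 value — and the period has length 4.

[34; 1, 33, 1, 68]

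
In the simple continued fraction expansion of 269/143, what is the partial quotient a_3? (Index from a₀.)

2

269 = 1·143 + 126   →  a_0 = 1
143 = 1·126 + 17   →  a_1 = 1
126 = 7·17 + 7   →  a_2 = 7
17 = 2·7 + 3   →  a_3 = 2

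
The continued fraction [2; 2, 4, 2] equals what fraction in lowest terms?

49/20

Using pₖ = aₖpₖ₋₁ + pₖ₋₂ and qₖ = aₖqₖ₋₁ + qₖ₋₂:
  k=0: a=2, p=2, q=1
  k=1: a=2, p=5, q=2
  k=2: a=4, p=22, q=9
  k=3: a=2, p=49, q=20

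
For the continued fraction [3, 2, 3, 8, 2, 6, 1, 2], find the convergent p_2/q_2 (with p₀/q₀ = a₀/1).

24/7

Using pₖ = aₖpₖ₋₁ + pₖ₋₂, qₖ = aₖqₖ₋₁ + qₖ₋₂ (with p₋₁=1, p₋₂=0, q₋₁=0, q₋₂=1):
  k=0: a=3, p=3, q=1
  k=1: a=2, p=7, q=2
  k=2: a=3, p=24, q=7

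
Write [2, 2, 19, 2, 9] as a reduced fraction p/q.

Using pₖ = aₖpₖ₋₁ + pₖ₋₂ and qₖ = aₖqₖ₋₁ + qₖ₋₂:
  k=0: a=2, p=2, q=1
  k=1: a=2, p=5, q=2
  k=2: a=19, p=97, q=39
  k=3: a=2, p=199, q=80
  k=4: a=9, p=1888, q=759

1888/759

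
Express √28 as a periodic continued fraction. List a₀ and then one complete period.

a₀ = ⌊√28⌋ = 5.

[5; 3, 2, 3, 10]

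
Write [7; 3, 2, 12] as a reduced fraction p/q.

Fold from the inside: start with 12/1.
  2 + 1/12 = 25/12
  3 + 12/25 = 87/25
  7 + 25/87 = 634/87

634/87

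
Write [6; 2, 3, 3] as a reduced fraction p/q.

148/23

Using pₖ = aₖpₖ₋₁ + pₖ₋₂ and qₖ = aₖqₖ₋₁ + qₖ₋₂:
  k=0: a=6, p=6, q=1
  k=1: a=2, p=13, q=2
  k=2: a=3, p=45, q=7
  k=3: a=3, p=148, q=23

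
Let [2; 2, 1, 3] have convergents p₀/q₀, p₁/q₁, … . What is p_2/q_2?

7/3

Using pₖ = aₖpₖ₋₁ + pₖ₋₂, qₖ = aₖqₖ₋₁ + qₖ₋₂ (with p₋₁=1, p₋₂=0, q₋₁=0, q₋₂=1):
  k=0: a=2, p=2, q=1
  k=1: a=2, p=5, q=2
  k=2: a=1, p=7, q=3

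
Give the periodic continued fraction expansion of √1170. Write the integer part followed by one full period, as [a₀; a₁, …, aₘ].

[34; 4, 1, 6, 1, 4, 68]

a₀ = ⌊√1170⌋ = 34.
With m₀=0, d₀=1 and mₖ₊₁ = dₖaₖ − mₖ, dₖ₊₁ = (n − mₖ₊₁²)/dₖ, aₖ₊₁ = ⌊(a₀+mₖ₊₁)/dₖ₊₁⌋:
  k=1: m=34, d=14, a=4
  k=2: m=22, d=49, a=1
  k=3: m=27, d=9, a=6
  k=4: m=27, d=49, a=1
  k=5: m=22, d=14, a=4
  k=6: m=34, d=1, a=68
d=1 and a=2a₀=68 at k=6, so the next step gives (m, d) = (34, 14) again — its k=1 value — and the period has length 6.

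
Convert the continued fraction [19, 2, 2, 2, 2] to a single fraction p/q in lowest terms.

563/29

Fold from the inside: start with 2/1.
  2 + 1/2 = 5/2
  2 + 2/5 = 12/5
  2 + 5/12 = 29/12
  19 + 12/29 = 563/29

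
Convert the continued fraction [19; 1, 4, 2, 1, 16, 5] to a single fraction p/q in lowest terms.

Using pₖ = aₖpₖ₋₁ + pₖ₋₂ and qₖ = aₖqₖ₋₁ + qₖ₋₂:
  k=0: a=19, p=19, q=1
  k=1: a=1, p=20, q=1
  k=2: a=4, p=99, q=5
  k=3: a=2, p=218, q=11
  k=4: a=1, p=317, q=16
  k=5: a=16, p=5290, q=267
  k=6: a=5, p=26767, q=1351

26767/1351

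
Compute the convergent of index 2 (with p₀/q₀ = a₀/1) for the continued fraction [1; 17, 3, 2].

Using pₖ = aₖpₖ₋₁ + pₖ₋₂, qₖ = aₖqₖ₋₁ + qₖ₋₂ (with p₋₁=1, p₋₂=0, q₋₁=0, q₋₂=1):
  k=0: a=1, p=1, q=1
  k=1: a=17, p=18, q=17
  k=2: a=3, p=55, q=52

55/52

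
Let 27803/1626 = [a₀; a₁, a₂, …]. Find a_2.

27803 = 17·1626 + 161   →  a_0 = 17
1626 = 10·161 + 16   →  a_1 = 10
161 = 10·16 + 1   →  a_2 = 10

10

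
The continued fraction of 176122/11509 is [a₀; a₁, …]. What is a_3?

176122 = 15·11509 + 3487   →  a_0 = 15
11509 = 3·3487 + 1048   →  a_1 = 3
3487 = 3·1048 + 343   →  a_2 = 3
1048 = 3·343 + 19   →  a_3 = 3

3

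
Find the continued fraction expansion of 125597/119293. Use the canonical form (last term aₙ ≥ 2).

125597 = 1·119293 + 6304
119293 = 18·6304 + 5821
6304 = 1·5821 + 483
5821 = 12·483 + 25
483 = 19·25 + 8
25 = 3·8 + 1
8 = 8·1 + 0  (stop)
So 125597/119293 = [1; 18, 1, 12, 19, 3, 8].

[1; 18, 1, 12, 19, 3, 8]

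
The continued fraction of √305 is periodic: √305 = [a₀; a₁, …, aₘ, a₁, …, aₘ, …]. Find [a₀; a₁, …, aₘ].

a₀ = ⌊√305⌋ = 17.

[17; 2, 6, 2, 34]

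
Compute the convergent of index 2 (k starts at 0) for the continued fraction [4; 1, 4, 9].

Using pₖ = aₖpₖ₋₁ + pₖ₋₂, qₖ = aₖqₖ₋₁ + qₖ₋₂ (with p₋₁=1, p₋₂=0, q₋₁=0, q₋₂=1):
  k=0: a=4, p=4, q=1
  k=1: a=1, p=5, q=1
  k=2: a=4, p=24, q=5

24/5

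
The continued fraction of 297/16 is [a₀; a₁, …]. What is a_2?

1

297 = 18·16 + 9   →  a_0 = 18
16 = 1·9 + 7   →  a_1 = 1
9 = 1·7 + 2   →  a_2 = 1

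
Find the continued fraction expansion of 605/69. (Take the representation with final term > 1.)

605 = 8×69 + 53
69 = 1×53 + 16
53 = 3×16 + 5
16 = 3×5 + 1
5 = 5×1 + 0  (stop)
So 605/69 = [8; 1, 3, 3, 5].

[8; 1, 3, 3, 5]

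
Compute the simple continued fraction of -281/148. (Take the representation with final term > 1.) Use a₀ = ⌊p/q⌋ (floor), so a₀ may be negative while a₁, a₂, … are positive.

-281 = -2×148 + 15
148 = 9×15 + 13
15 = 1×13 + 2
13 = 6×2 + 1
2 = 2×1 + 0  (stop)
So -281/148 = [-2; 9, 1, 6, 2].

[-2; 9, 1, 6, 2]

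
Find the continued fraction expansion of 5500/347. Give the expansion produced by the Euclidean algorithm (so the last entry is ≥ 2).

5500 = 15×347 + 295
347 = 1×295 + 52
295 = 5×52 + 35
52 = 1×35 + 17
35 = 2×17 + 1
17 = 17×1 + 0  (stop)
So 5500/347 = [15; 1, 5, 1, 2, 17].

[15; 1, 5, 1, 2, 17]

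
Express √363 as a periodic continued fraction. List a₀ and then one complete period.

a₀ = ⌊√363⌋ = 19.
With m₀=0, d₀=1 and mₖ₊₁ = dₖaₖ − mₖ, dₖ₊₁ = (n − mₖ₊₁²)/dₖ, aₖ₊₁ = ⌊(a₀+mₖ₊₁)/dₖ₊₁⌋:
  k=1: m=19, d=2, a=19
  k=2: m=19, d=1, a=38
d=1 and a=2a₀=38 at k=2, so the next step gives (m, d) = (19, 2) again — its k=1 value — and the period has length 2.

[19; 19, 38]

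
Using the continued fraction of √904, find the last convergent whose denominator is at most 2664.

√904 = [30; 15, 60, …] (period length 2).
Convergents:
  p_0/q_0 = 30/1
  p_1/q_1 = 451/15
  p_2/q_2 = 27090/901
  p_3/q_3 = 406801/13530
q_2 = 901 ≤ 2664 < 13530 = q_3, so the answer is 27090/901.

27090/901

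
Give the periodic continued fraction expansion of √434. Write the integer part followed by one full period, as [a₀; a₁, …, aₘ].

a₀ = ⌊√434⌋ = 20.
With m₀=0, d₀=1 and mₖ₊₁ = dₖaₖ − mₖ, dₖ₊₁ = (n − mₖ₊₁²)/dₖ, aₖ₊₁ = ⌊(a₀+mₖ₊₁)/dₖ₊₁⌋:
  k=1: m=20, d=34, a=1
  k=2: m=14, d=7, a=4
  k=3: m=14, d=34, a=1
  k=4: m=20, d=1, a=40
d=1 and a=2a₀=40 at k=4, so the next step gives (m, d) = (20, 34) again — its k=1 value — and the period has length 4.

[20; 1, 4, 1, 40]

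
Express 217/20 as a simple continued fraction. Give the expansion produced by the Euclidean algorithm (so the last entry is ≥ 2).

[10; 1, 5, 1, 2]

217 = 10×20 + 17
20 = 1×17 + 3
17 = 5×3 + 2
3 = 1×2 + 1
2 = 2×1 + 0  (stop)
So 217/20 = [10; 1, 5, 1, 2].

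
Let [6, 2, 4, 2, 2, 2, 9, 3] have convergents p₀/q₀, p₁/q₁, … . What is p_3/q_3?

Using pₖ = aₖpₖ₋₁ + pₖ₋₂, qₖ = aₖqₖ₋₁ + qₖ₋₂ (with p₋₁=1, p₋₂=0, q₋₁=0, q₋₂=1):
  k=0: a=6, p=6, q=1
  k=1: a=2, p=13, q=2
  k=2: a=4, p=58, q=9
  k=3: a=2, p=129, q=20

129/20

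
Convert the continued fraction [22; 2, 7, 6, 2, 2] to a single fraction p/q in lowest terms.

Using pₖ = aₖpₖ₋₁ + pₖ₋₂ and qₖ = aₖqₖ₋₁ + qₖ₋₂:
  k=0: a=22, p=22, q=1
  k=1: a=2, p=45, q=2
  k=2: a=7, p=337, q=15
  k=3: a=6, p=2067, q=92
  k=4: a=2, p=4471, q=199
  k=5: a=2, p=11009, q=490

11009/490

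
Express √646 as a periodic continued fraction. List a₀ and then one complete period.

[25; 2, 2, 2, 50]

a₀ = ⌊√646⌋ = 25.
With m₀=0, d₀=1 and mₖ₊₁ = dₖaₖ − mₖ, dₖ₊₁ = (n − mₖ₊₁²)/dₖ, aₖ₊₁ = ⌊(a₀+mₖ₊₁)/dₖ₊₁⌋:
  k=1: m=25, d=21, a=2
  k=2: m=17, d=17, a=2
  k=3: m=17, d=21, a=2
  k=4: m=25, d=1, a=50
d=1 and a=2a₀=50 at k=4, so the next step gives (m, d) = (25, 21) again — its k=1 value — and the period has length 4.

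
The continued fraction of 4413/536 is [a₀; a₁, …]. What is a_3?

4413 = 8·536 + 125   →  a_0 = 8
536 = 4·125 + 36   →  a_1 = 4
125 = 3·36 + 17   →  a_2 = 3
36 = 2·17 + 2   →  a_3 = 2

2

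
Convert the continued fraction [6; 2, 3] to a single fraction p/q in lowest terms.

Fold from the inside: start with 3/1.
  2 + 1/3 = 7/3
  6 + 3/7 = 45/7

45/7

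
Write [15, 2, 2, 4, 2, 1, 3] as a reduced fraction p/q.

Fold from the inside: start with 3/1.
  1 + 1/3 = 4/3
  2 + 3/4 = 11/4
  4 + 4/11 = 48/11
  2 + 11/48 = 107/48
  2 + 48/107 = 262/107
  15 + 107/262 = 4037/262

4037/262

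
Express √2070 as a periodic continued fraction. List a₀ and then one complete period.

[45; 2, 90]

a₀ = ⌊√2070⌋ = 45.
With m₀=0, d₀=1 and mₖ₊₁ = dₖaₖ − mₖ, dₖ₊₁ = (n − mₖ₊₁²)/dₖ, aₖ₊₁ = ⌊(a₀+mₖ₊₁)/dₖ₊₁⌋:
  k=1: m=45, d=45, a=2
  k=2: m=45, d=1, a=90
d=1 and a=2a₀=90 at k=2, so the next step gives (m, d) = (45, 45) again — its k=1 value — and the period has length 2.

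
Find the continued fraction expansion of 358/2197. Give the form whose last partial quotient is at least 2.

[0; 6, 7, 3, 3, 1, 3]

358 = 0·2197 + 358
2197 = 6·358 + 49
358 = 7·49 + 15
49 = 3·15 + 4
15 = 3·4 + 3
4 = 1·3 + 1
3 = 3·1 + 0  (stop)
So 358/2197 = [0; 6, 7, 3, 3, 1, 3].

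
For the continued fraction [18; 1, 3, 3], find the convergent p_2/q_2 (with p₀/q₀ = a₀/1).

Using pₖ = aₖpₖ₋₁ + pₖ₋₂, qₖ = aₖqₖ₋₁ + qₖ₋₂ (with p₋₁=1, p₋₂=0, q₋₁=0, q₋₂=1):
  k=0: a=18, p=18, q=1
  k=1: a=1, p=19, q=1
  k=2: a=3, p=75, q=4

75/4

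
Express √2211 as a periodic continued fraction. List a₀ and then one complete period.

[47; 47, 94]

a₀ = ⌊√2211⌋ = 47.
With m₀=0, d₀=1 and mₖ₊₁ = dₖaₖ − mₖ, dₖ₊₁ = (n − mₖ₊₁²)/dₖ, aₖ₊₁ = ⌊(a₀+mₖ₊₁)/dₖ₊₁⌋:
  k=1: m=47, d=2, a=47
  k=2: m=47, d=1, a=94
d=1 and a=2a₀=94 at k=2, so the next step gives (m, d) = (47, 2) again — its k=1 value — and the period has length 2.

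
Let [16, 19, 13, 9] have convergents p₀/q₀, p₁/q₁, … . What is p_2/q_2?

3981/248

Using pₖ = aₖpₖ₋₁ + pₖ₋₂, qₖ = aₖqₖ₋₁ + qₖ₋₂ (with p₋₁=1, p₋₂=0, q₋₁=0, q₋₂=1):
  k=0: a=16, p=16, q=1
  k=1: a=19, p=305, q=19
  k=2: a=13, p=3981, q=248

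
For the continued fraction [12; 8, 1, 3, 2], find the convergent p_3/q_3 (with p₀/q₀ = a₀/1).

Using pₖ = aₖpₖ₋₁ + pₖ₋₂, qₖ = aₖqₖ₋₁ + qₖ₋₂ (with p₋₁=1, p₋₂=0, q₋₁=0, q₋₂=1):
  k=0: a=12, p=12, q=1
  k=1: a=8, p=97, q=8
  k=2: a=1, p=109, q=9
  k=3: a=3, p=424, q=35

424/35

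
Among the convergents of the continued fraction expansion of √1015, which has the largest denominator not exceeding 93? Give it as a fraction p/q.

√1015 = [31; 1, 6, 10, 2, 10, 6, 1, 62, …] (period length 8).
Convergents:
  p_0/q_0 = 31/1
  p_1/q_1 = 32/1
  p_2/q_2 = 223/7
  p_3/q_3 = 2262/71
  p_4/q_4 = 4747/149
q_3 = 71 ≤ 93 < 149 = q_4, so the answer is 2262/71.

2262/71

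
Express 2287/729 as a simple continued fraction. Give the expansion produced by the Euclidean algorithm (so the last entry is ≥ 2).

2287 = 3×729 + 100
729 = 7×100 + 29
100 = 3×29 + 13
29 = 2×13 + 3
13 = 4×3 + 1
3 = 3×1 + 0  (stop)
So 2287/729 = [3; 7, 3, 2, 4, 3].

[3; 7, 3, 2, 4, 3]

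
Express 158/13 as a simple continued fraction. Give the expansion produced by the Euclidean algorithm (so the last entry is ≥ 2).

[12; 6, 2]

158 = 12·13 + 2
13 = 6·2 + 1
2 = 2·1 + 0  (stop)
So 158/13 = [12; 6, 2].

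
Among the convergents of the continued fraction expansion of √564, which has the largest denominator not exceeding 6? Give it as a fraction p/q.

95/4

√564 = [23; 1, 2, 1, 46, …] (period length 4).
Convergents:
  p_0/q_0 = 23/1
  p_1/q_1 = 24/1
  p_2/q_2 = 71/3
  p_3/q_3 = 95/4
  p_4/q_4 = 4441/187
q_3 = 4 ≤ 6 < 187 = q_4, so the answer is 95/4.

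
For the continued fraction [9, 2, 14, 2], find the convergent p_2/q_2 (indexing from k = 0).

Using pₖ = aₖpₖ₋₁ + pₖ₋₂, qₖ = aₖqₖ₋₁ + qₖ₋₂ (with p₋₁=1, p₋₂=0, q₋₁=0, q₋₂=1):
  k=0: a=9, p=9, q=1
  k=1: a=2, p=19, q=2
  k=2: a=14, p=275, q=29

275/29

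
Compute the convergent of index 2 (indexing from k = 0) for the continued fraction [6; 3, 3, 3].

Using pₖ = aₖpₖ₋₁ + pₖ₋₂, qₖ = aₖqₖ₋₁ + qₖ₋₂ (with p₋₁=1, p₋₂=0, q₋₁=0, q₋₂=1):
  k=0: a=6, p=6, q=1
  k=1: a=3, p=19, q=3
  k=2: a=3, p=63, q=10

63/10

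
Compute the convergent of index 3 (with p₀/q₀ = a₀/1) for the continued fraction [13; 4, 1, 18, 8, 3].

Using pₖ = aₖpₖ₋₁ + pₖ₋₂, qₖ = aₖqₖ₋₁ + qₖ₋₂ (with p₋₁=1, p₋₂=0, q₋₁=0, q₋₂=1):
  k=0: a=13, p=13, q=1
  k=1: a=4, p=53, q=4
  k=2: a=1, p=66, q=5
  k=3: a=18, p=1241, q=94

1241/94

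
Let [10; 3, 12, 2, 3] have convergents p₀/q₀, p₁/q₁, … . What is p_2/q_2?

382/37

Using pₖ = aₖpₖ₋₁ + pₖ₋₂, qₖ = aₖqₖ₋₁ + qₖ₋₂ (with p₋₁=1, p₋₂=0, q₋₁=0, q₋₂=1):
  k=0: a=10, p=10, q=1
  k=1: a=3, p=31, q=3
  k=2: a=12, p=382, q=37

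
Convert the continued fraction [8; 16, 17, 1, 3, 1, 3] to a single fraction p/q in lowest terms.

43754/5427

Using pₖ = aₖpₖ₋₁ + pₖ₋₂ and qₖ = aₖqₖ₋₁ + qₖ₋₂:
  k=0: a=8, p=8, q=1
  k=1: a=16, p=129, q=16
  k=2: a=17, p=2201, q=273
  k=3: a=1, p=2330, q=289
  k=4: a=3, p=9191, q=1140
  k=5: a=1, p=11521, q=1429
  k=6: a=3, p=43754, q=5427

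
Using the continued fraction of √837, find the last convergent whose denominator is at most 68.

√837 = [28; 1, 13, 2, 13, 1, 56, …] (period length 6).
Convergents:
  p_0/q_0 = 28/1
  p_1/q_1 = 29/1
  p_2/q_2 = 405/14
  p_3/q_3 = 839/29
  p_4/q_4 = 11312/391
q_3 = 29 ≤ 68 < 391 = q_4, so the answer is 839/29.

839/29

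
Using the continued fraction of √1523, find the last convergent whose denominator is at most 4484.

118755/3043

√1523 = [39; 39, 78, …] (period length 2).
Convergents:
  p_0/q_0 = 39/1
  p_1/q_1 = 1522/39
  p_2/q_2 = 118755/3043
  p_3/q_3 = 4632967/118716
q_2 = 3043 ≤ 4484 < 118716 = q_3, so the answer is 118755/3043.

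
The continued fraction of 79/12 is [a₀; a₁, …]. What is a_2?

79 = 6·12 + 7   →  a_0 = 6
12 = 1·7 + 5   →  a_1 = 1
7 = 1·5 + 2   →  a_2 = 1

1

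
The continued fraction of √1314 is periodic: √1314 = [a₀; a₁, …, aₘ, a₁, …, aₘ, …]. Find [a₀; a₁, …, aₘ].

[36; 4, 72]

a₀ = ⌊√1314⌋ = 36.
With m₀=0, d₀=1 and mₖ₊₁ = dₖaₖ − mₖ, dₖ₊₁ = (n − mₖ₊₁²)/dₖ, aₖ₊₁ = ⌊(a₀+mₖ₊₁)/dₖ₊₁⌋:
  k=1: m=36, d=18, a=4
  k=2: m=36, d=1, a=72
d=1 and a=2a₀=72 at k=2, so the next step gives (m, d) = (36, 18) again — its k=1 value — and the period has length 2.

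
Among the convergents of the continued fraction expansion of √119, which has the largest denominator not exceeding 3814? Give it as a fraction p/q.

√119 = [10; 1, 9, 1, 20, …] (period length 4).
Convergents:
  p_0/q_0 = 10/1
  p_1/q_1 = 11/1
  p_2/q_2 = 109/10
  p_3/q_3 = 120/11
  p_4/q_4 = 2509/230
  p_5/q_5 = 2629/241
  p_6/q_6 = 26170/2399
  p_7/q_7 = 28799/2640
  p_8/q_8 = 602150/55199
q_7 = 2640 ≤ 3814 < 55199 = q_8, so the answer is 28799/2640.

28799/2640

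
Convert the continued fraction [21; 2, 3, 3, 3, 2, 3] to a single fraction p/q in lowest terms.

12882/601

Using pₖ = aₖpₖ₋₁ + pₖ₋₂ and qₖ = aₖqₖ₋₁ + qₖ₋₂:
  k=0: a=21, p=21, q=1
  k=1: a=2, p=43, q=2
  k=2: a=3, p=150, q=7
  k=3: a=3, p=493, q=23
  k=4: a=3, p=1629, q=76
  k=5: a=2, p=3751, q=175
  k=6: a=3, p=12882, q=601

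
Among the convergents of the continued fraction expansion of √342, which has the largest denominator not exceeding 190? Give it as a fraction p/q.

√342 = [18; 2, 36, …] (period length 2).
Convergents:
  p_0/q_0 = 18/1
  p_1/q_1 = 37/2
  p_2/q_2 = 1350/73
  p_3/q_3 = 2737/148
  p_4/q_4 = 99882/5401
q_3 = 148 ≤ 190 < 5401 = q_4, so the answer is 2737/148.

2737/148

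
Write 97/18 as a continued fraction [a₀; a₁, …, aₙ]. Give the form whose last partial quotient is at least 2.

97 = 5·18 + 7
18 = 2·7 + 4
7 = 1·4 + 3
4 = 1·3 + 1
3 = 3·1 + 0  (stop)
So 97/18 = [5; 2, 1, 1, 3].

[5; 2, 1, 1, 3]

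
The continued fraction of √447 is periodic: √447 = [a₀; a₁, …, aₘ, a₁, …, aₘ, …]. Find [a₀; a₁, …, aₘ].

[21; 7, 42]

a₀ = ⌊√447⌋ = 21.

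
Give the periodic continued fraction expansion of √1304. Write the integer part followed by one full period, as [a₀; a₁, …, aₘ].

a₀ = ⌊√1304⌋ = 36.
With m₀=0, d₀=1 and mₖ₊₁ = dₖaₖ − mₖ, dₖ₊₁ = (n − mₖ₊₁²)/dₖ, aₖ₊₁ = ⌊(a₀+mₖ₊₁)/dₖ₊₁⌋:
  k=1: m=36, d=8, a=9
  k=2: m=36, d=1, a=72
d=1 and a=2a₀=72 at k=2, so the next step gives (m, d) = (36, 8) again — its k=1 value — and the period has length 2.

[36; 9, 72]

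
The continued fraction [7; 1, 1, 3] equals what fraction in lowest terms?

53/7

Using pₖ = aₖpₖ₋₁ + pₖ₋₂ and qₖ = aₖqₖ₋₁ + qₖ₋₂:
  k=0: a=7, p=7, q=1
  k=1: a=1, p=8, q=1
  k=2: a=1, p=15, q=2
  k=3: a=3, p=53, q=7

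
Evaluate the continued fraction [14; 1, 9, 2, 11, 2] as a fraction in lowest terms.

7497/503

Using pₖ = aₖpₖ₋₁ + pₖ₋₂ and qₖ = aₖqₖ₋₁ + qₖ₋₂:
  k=0: a=14, p=14, q=1
  k=1: a=1, p=15, q=1
  k=2: a=9, p=149, q=10
  k=3: a=2, p=313, q=21
  k=4: a=11, p=3592, q=241
  k=5: a=2, p=7497, q=503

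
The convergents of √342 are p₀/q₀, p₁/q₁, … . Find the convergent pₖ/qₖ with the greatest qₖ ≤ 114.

1350/73

√342 = [18; 2, 36, …] (period length 2).
Convergents:
  p_0/q_0 = 18/1
  p_1/q_1 = 37/2
  p_2/q_2 = 1350/73
  p_3/q_3 = 2737/148
q_2 = 73 ≤ 114 < 148 = q_3, so the answer is 1350/73.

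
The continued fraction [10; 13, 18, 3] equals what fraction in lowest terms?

Fold from the inside: start with 3/1.
  18 + 1/3 = 55/3
  13 + 3/55 = 718/55
  10 + 55/718 = 7235/718

7235/718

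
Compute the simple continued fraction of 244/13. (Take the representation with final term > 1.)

[18; 1, 3, 3]

244 = 18*13 + 10
13 = 1*10 + 3
10 = 3*3 + 1
3 = 3*1 + 0  (stop)
So 244/13 = [18; 1, 3, 3].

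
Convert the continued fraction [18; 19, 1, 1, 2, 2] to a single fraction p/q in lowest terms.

Using pₖ = aₖpₖ₋₁ + pₖ₋₂ and qₖ = aₖqₖ₋₁ + qₖ₋₂:
  k=0: a=18, p=18, q=1
  k=1: a=19, p=343, q=19
  k=2: a=1, p=361, q=20
  k=3: a=1, p=704, q=39
  k=4: a=2, p=1769, q=98
  k=5: a=2, p=4242, q=235

4242/235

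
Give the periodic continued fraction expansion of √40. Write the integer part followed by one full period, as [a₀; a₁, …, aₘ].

a₀ = ⌊√40⌋ = 6.

[6; 3, 12]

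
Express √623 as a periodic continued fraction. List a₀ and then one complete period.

a₀ = ⌊√623⌋ = 24.
With m₀=0, d₀=1 and mₖ₊₁ = dₖaₖ − mₖ, dₖ₊₁ = (n − mₖ₊₁²)/dₖ, aₖ₊₁ = ⌊(a₀+mₖ₊₁)/dₖ₊₁⌋:
  k=1: m=24, d=47, a=1
  k=2: m=23, d=2, a=23
  k=3: m=23, d=47, a=1
  k=4: m=24, d=1, a=48
d=1 and a=2a₀=48 at k=4, so the next step gives (m, d) = (24, 47) again — its k=1 value — and the period has length 4.

[24; 1, 23, 1, 48]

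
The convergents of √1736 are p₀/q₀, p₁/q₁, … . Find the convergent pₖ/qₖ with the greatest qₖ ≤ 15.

125/3

√1736 = [41; 1, 1, 1, 82, …] (period length 4).
Convergents:
  p_0/q_0 = 41/1
  p_1/q_1 = 42/1
  p_2/q_2 = 83/2
  p_3/q_3 = 125/3
  p_4/q_4 = 10333/248
q_3 = 3 ≤ 15 < 248 = q_4, so the answer is 125/3.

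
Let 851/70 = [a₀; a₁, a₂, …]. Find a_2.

2

851 = 12·70 + 11   →  a_0 = 12
70 = 6·11 + 4   →  a_1 = 6
11 = 2·4 + 3   →  a_2 = 2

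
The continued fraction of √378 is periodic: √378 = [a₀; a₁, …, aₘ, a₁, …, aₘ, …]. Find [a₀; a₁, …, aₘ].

a₀ = ⌊√378⌋ = 19.
With m₀=0, d₀=1 and mₖ₊₁ = dₖaₖ − mₖ, dₖ₊₁ = (n − mₖ₊₁²)/dₖ, aₖ₊₁ = ⌊(a₀+mₖ₊₁)/dₖ₊₁⌋:
  k=1: m=19, d=17, a=2
  k=2: m=15, d=9, a=3
  k=3: m=12, d=26, a=1
  k=4: m=14, d=7, a=4
  k=5: m=14, d=26, a=1
  k=6: m=12, d=9, a=3
  k=7: m=15, d=17, a=2
  k=8: m=19, d=1, a=38
d=1 and a=2a₀=38 at k=8, so the next step gives (m, d) = (19, 17) again — its k=1 value — and the period has length 8.

[19; 2, 3, 1, 4, 1, 3, 2, 38]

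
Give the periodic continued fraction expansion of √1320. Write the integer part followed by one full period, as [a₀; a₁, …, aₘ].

[36; 3, 72]

a₀ = ⌊√1320⌋ = 36.
With m₀=0, d₀=1 and mₖ₊₁ = dₖaₖ − mₖ, dₖ₊₁ = (n − mₖ₊₁²)/dₖ, aₖ₊₁ = ⌊(a₀+mₖ₊₁)/dₖ₊₁⌋:
  k=1: m=36, d=24, a=3
  k=2: m=36, d=1, a=72
d=1 and a=2a₀=72 at k=2, so the next step gives (m, d) = (36, 24) again — its k=1 value — and the period has length 2.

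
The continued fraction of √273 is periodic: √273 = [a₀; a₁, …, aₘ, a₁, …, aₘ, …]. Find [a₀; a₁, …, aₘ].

[16; 1, 1, 10, 1, 1, 32]

a₀ = ⌊√273⌋ = 16.
With m₀=0, d₀=1 and mₖ₊₁ = dₖaₖ − mₖ, dₖ₊₁ = (n − mₖ₊₁²)/dₖ, aₖ₊₁ = ⌊(a₀+mₖ₊₁)/dₖ₊₁⌋:
  k=1: m=16, d=17, a=1
  k=2: m=1, d=16, a=1
  k=3: m=15, d=3, a=10
  k=4: m=15, d=16, a=1
  k=5: m=1, d=17, a=1
  k=6: m=16, d=1, a=32
d=1 and a=2a₀=32 at k=6, so the next step gives (m, d) = (16, 17) again — its k=1 value — and the period has length 6.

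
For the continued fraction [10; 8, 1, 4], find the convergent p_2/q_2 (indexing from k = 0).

Using pₖ = aₖpₖ₋₁ + pₖ₋₂, qₖ = aₖqₖ₋₁ + qₖ₋₂ (with p₋₁=1, p₋₂=0, q₋₁=0, q₋₂=1):
  k=0: a=10, p=10, q=1
  k=1: a=8, p=81, q=8
  k=2: a=1, p=91, q=9

91/9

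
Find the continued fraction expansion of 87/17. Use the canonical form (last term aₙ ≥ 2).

[5; 8, 2]

87 = 5×17 + 2
17 = 8×2 + 1
2 = 2×1 + 0  (stop)
So 87/17 = [5; 8, 2].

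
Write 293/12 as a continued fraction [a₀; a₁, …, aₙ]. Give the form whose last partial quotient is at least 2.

293 = 24×12 + 5
12 = 2×5 + 2
5 = 2×2 + 1
2 = 2×1 + 0  (stop)
So 293/12 = [24; 2, 2, 2].

[24; 2, 2, 2]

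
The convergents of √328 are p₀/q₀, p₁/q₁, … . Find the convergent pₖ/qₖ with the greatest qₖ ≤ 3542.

53137/2934

√328 = [18; 9, 36, …] (period length 2).
Convergents:
  p_0/q_0 = 18/1
  p_1/q_1 = 163/9
  p_2/q_2 = 5886/325
  p_3/q_3 = 53137/2934
  p_4/q_4 = 1918818/105949
q_3 = 2934 ≤ 3542 < 105949 = q_4, so the answer is 53137/2934.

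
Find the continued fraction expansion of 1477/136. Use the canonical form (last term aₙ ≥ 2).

[10; 1, 6, 6, 3]

1477 = 10×136 + 117
136 = 1×117 + 19
117 = 6×19 + 3
19 = 6×3 + 1
3 = 3×1 + 0  (stop)
So 1477/136 = [10; 1, 6, 6, 3].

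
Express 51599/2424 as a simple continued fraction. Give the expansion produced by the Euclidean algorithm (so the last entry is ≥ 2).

[21; 3, 2, 19, 1, 16]

51599 = 21*2424 + 695
2424 = 3*695 + 339
695 = 2*339 + 17
339 = 19*17 + 16
17 = 1*16 + 1
16 = 16*1 + 0  (stop)
So 51599/2424 = [21; 3, 2, 19, 1, 16].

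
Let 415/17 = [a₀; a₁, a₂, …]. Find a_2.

415 = 24·17 + 7   →  a_0 = 24
17 = 2·7 + 3   →  a_1 = 2
7 = 2·3 + 1   →  a_2 = 2

2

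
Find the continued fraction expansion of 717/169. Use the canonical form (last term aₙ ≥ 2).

717 = 4×169 + 41
169 = 4×41 + 5
41 = 8×5 + 1
5 = 5×1 + 0  (stop)
So 717/169 = [4; 4, 8, 5].

[4; 4, 8, 5]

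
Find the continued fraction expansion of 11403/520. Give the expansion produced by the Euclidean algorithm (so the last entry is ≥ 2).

[21; 1, 13, 18, 2]

11403 = 21*520 + 483
520 = 1*483 + 37
483 = 13*37 + 2
37 = 18*2 + 1
2 = 2*1 + 0  (stop)
So 11403/520 = [21; 1, 13, 18, 2].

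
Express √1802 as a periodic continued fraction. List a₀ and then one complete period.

a₀ = ⌊√1802⌋ = 42.
With m₀=0, d₀=1 and mₖ₊₁ = dₖaₖ − mₖ, dₖ₊₁ = (n − mₖ₊₁²)/dₖ, aₖ₊₁ = ⌊(a₀+mₖ₊₁)/dₖ₊₁⌋:
  k=1: m=42, d=38, a=2
  k=2: m=34, d=17, a=4
  k=3: m=34, d=38, a=2
  k=4: m=42, d=1, a=84
d=1 and a=2a₀=84 at k=4, so the next step gives (m, d) = (42, 38) again — its k=1 value — and the period has length 4.

[42; 2, 4, 2, 84]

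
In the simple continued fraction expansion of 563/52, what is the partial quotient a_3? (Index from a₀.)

1

563 = 10·52 + 43   →  a_0 = 10
52 = 1·43 + 9   →  a_1 = 1
43 = 4·9 + 7   →  a_2 = 4
9 = 1·7 + 2   →  a_3 = 1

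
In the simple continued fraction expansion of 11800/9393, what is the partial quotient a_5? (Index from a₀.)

8

11800 = 1·9393 + 2407   →  a_0 = 1
9393 = 3·2407 + 2172   →  a_1 = 3
2407 = 1·2172 + 235   →  a_2 = 1
2172 = 9·235 + 57   →  a_3 = 9
235 = 4·57 + 7   →  a_4 = 4
57 = 8·7 + 1   →  a_5 = 8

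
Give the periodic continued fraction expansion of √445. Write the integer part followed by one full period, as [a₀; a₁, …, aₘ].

[21; 10, 1, 1, 10, 42]

a₀ = ⌊√445⌋ = 21.
With m₀=0, d₀=1 and mₖ₊₁ = dₖaₖ − mₖ, dₖ₊₁ = (n − mₖ₊₁²)/dₖ, aₖ₊₁ = ⌊(a₀+mₖ₊₁)/dₖ₊₁⌋:
  k=1: m=21, d=4, a=10
  k=2: m=19, d=21, a=1
  k=3: m=2, d=21, a=1
  k=4: m=19, d=4, a=10
  k=5: m=21, d=1, a=42
d=1 and a=2a₀=42 at k=5, so the next step gives (m, d) = (21, 4) again — its k=1 value — and the period has length 5.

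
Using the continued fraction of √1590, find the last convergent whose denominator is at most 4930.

√1590 = [39; 1, 6, 1, 78, …] (period length 4).
Convergents:
  p_0/q_0 = 39/1
  p_1/q_1 = 40/1
  p_2/q_2 = 279/7
  p_3/q_3 = 319/8
  p_4/q_4 = 25161/631
  p_5/q_5 = 25480/639
  p_6/q_6 = 178041/4465
  p_7/q_7 = 203521/5104
q_6 = 4465 ≤ 4930 < 5104 = q_7, so the answer is 178041/4465.

178041/4465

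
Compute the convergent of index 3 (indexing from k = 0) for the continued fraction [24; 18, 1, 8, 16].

4089/170

Using pₖ = aₖpₖ₋₁ + pₖ₋₂, qₖ = aₖqₖ₋₁ + qₖ₋₂ (with p₋₁=1, p₋₂=0, q₋₁=0, q₋₂=1):
  k=0: a=24, p=24, q=1
  k=1: a=18, p=433, q=18
  k=2: a=1, p=457, q=19
  k=3: a=8, p=4089, q=170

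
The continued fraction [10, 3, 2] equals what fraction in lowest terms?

72/7

Using pₖ = aₖpₖ₋₁ + pₖ₋₂ and qₖ = aₖqₖ₋₁ + qₖ₋₂:
  k=0: a=10, p=10, q=1
  k=1: a=3, p=31, q=3
  k=2: a=2, p=72, q=7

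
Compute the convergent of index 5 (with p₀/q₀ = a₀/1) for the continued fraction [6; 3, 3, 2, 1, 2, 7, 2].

561/89

Using pₖ = aₖpₖ₋₁ + pₖ₋₂, qₖ = aₖqₖ₋₁ + qₖ₋₂ (with p₋₁=1, p₋₂=0, q₋₁=0, q₋₂=1):
  k=0: a=6, p=6, q=1
  k=1: a=3, p=19, q=3
  k=2: a=3, p=63, q=10
  k=3: a=2, p=145, q=23
  k=4: a=1, p=208, q=33
  k=5: a=2, p=561, q=89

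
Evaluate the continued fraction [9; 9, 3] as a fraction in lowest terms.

Fold from the inside: start with 3/1.
  9 + 1/3 = 28/3
  9 + 3/28 = 255/28

255/28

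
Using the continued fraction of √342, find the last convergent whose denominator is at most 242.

√342 = [18; 2, 36, …] (period length 2).
Convergents:
  p_0/q_0 = 18/1
  p_1/q_1 = 37/2
  p_2/q_2 = 1350/73
  p_3/q_3 = 2737/148
  p_4/q_4 = 99882/5401
q_3 = 148 ≤ 242 < 5401 = q_4, so the answer is 2737/148.

2737/148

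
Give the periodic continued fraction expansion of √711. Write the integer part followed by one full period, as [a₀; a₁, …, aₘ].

a₀ = ⌊√711⌋ = 26.
With m₀=0, d₀=1 and mₖ₊₁ = dₖaₖ − mₖ, dₖ₊₁ = (n − mₖ₊₁²)/dₖ, aₖ₊₁ = ⌊(a₀+mₖ₊₁)/dₖ₊₁⌋:
  k=1: m=26, d=35, a=1
  k=2: m=9, d=18, a=1
  k=3: m=9, d=35, a=1
  k=4: m=26, d=1, a=52
d=1 and a=2a₀=52 at k=4, so the next step gives (m, d) = (26, 35) again — its k=1 value — and the period has length 4.

[26; 1, 1, 1, 52]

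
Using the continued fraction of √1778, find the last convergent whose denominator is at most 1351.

√1778 = [42; 6, 84, …] (period length 2).
Convergents:
  p_0/q_0 = 42/1
  p_1/q_1 = 253/6
  p_2/q_2 = 21294/505
  p_3/q_3 = 128017/3036
q_2 = 505 ≤ 1351 < 3036 = q_3, so the answer is 21294/505.

21294/505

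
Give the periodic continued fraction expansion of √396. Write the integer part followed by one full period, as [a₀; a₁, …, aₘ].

[19; 1, 8, 1, 38]

a₀ = ⌊√396⌋ = 19.
With m₀=0, d₀=1 and mₖ₊₁ = dₖaₖ − mₖ, dₖ₊₁ = (n − mₖ₊₁²)/dₖ, aₖ₊₁ = ⌊(a₀+mₖ₊₁)/dₖ₊₁⌋:
  k=1: m=19, d=35, a=1
  k=2: m=16, d=4, a=8
  k=3: m=16, d=35, a=1
  k=4: m=19, d=1, a=38
d=1 and a=2a₀=38 at k=4, so the next step gives (m, d) = (19, 35) again — its k=1 value — and the period has length 4.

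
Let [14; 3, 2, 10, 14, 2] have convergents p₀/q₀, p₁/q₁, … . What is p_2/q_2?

100/7

Using pₖ = aₖpₖ₋₁ + pₖ₋₂, qₖ = aₖqₖ₋₁ + qₖ₋₂ (with p₋₁=1, p₋₂=0, q₋₁=0, q₋₂=1):
  k=0: a=14, p=14, q=1
  k=1: a=3, p=43, q=3
  k=2: a=2, p=100, q=7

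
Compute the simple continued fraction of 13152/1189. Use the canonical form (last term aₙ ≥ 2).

[11; 16, 3, 2, 10]

13152 = 11·1189 + 73
1189 = 16·73 + 21
73 = 3·21 + 10
21 = 2·10 + 1
10 = 10·1 + 0  (stop)
So 13152/1189 = [11; 16, 3, 2, 10].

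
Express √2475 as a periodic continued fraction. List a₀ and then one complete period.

a₀ = ⌊√2475⌋ = 49.
With m₀=0, d₀=1 and mₖ₊₁ = dₖaₖ − mₖ, dₖ₊₁ = (n − mₖ₊₁²)/dₖ, aₖ₊₁ = ⌊(a₀+mₖ₊₁)/dₖ₊₁⌋:
  k=1: m=49, d=74, a=1
  k=2: m=25, d=25, a=2
  k=3: m=25, d=74, a=1
  k=4: m=49, d=1, a=98
d=1 and a=2a₀=98 at k=4, so the next step gives (m, d) = (49, 74) again — its k=1 value — and the period has length 4.

[49; 1, 2, 1, 98]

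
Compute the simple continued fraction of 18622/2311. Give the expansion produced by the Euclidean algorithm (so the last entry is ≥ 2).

18622 = 8*2311 + 134
2311 = 17*134 + 33
134 = 4*33 + 2
33 = 16*2 + 1
2 = 2*1 + 0  (stop)
So 18622/2311 = [8; 17, 4, 16, 2].

[8; 17, 4, 16, 2]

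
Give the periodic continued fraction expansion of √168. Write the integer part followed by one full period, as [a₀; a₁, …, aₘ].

a₀ = ⌊√168⌋ = 12.

[12; 1, 24]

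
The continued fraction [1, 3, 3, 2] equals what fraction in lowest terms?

Fold from the inside: start with 2/1.
  3 + 1/2 = 7/2
  3 + 2/7 = 23/7
  1 + 7/23 = 30/23

30/23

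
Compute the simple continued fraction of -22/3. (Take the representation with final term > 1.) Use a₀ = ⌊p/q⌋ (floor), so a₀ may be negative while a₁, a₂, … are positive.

-22 = -8*3 + 2
3 = 1*2 + 1
2 = 2*1 + 0  (stop)
So -22/3 = [-8; 1, 2].

[-8; 1, 2]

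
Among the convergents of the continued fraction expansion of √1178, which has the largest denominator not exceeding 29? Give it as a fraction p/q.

√1178 = [34; 3, 9, 2, 9, 3, 68, …] (period length 6).
Convergents:
  p_0/q_0 = 34/1
  p_1/q_1 = 103/3
  p_2/q_2 = 961/28
  p_3/q_3 = 2025/59
q_2 = 28 ≤ 29 < 59 = q_3, so the answer is 961/28.

961/28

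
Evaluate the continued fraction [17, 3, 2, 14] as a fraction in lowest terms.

Fold from the inside: start with 14/1.
  2 + 1/14 = 29/14
  3 + 14/29 = 101/29
  17 + 29/101 = 1746/101

1746/101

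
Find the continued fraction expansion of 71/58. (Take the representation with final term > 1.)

[1; 4, 2, 6]

71 = 1*58 + 13
58 = 4*13 + 6
13 = 2*6 + 1
6 = 6*1 + 0  (stop)
So 71/58 = [1; 4, 2, 6].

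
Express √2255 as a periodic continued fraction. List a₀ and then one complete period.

[47; 2, 18, 2, 94]

a₀ = ⌊√2255⌋ = 47.
With m₀=0, d₀=1 and mₖ₊₁ = dₖaₖ − mₖ, dₖ₊₁ = (n − mₖ₊₁²)/dₖ, aₖ₊₁ = ⌊(a₀+mₖ₊₁)/dₖ₊₁⌋:
  k=1: m=47, d=46, a=2
  k=2: m=45, d=5, a=18
  k=3: m=45, d=46, a=2
  k=4: m=47, d=1, a=94
d=1 and a=2a₀=94 at k=4, so the next step gives (m, d) = (47, 46) again — its k=1 value — and the period has length 4.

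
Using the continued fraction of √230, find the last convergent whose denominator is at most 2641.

16561/1092

√230 = [15; 6, 30, …] (period length 2).
Convergents:
  p_0/q_0 = 15/1
  p_1/q_1 = 91/6
  p_2/q_2 = 2745/181
  p_3/q_3 = 16561/1092
  p_4/q_4 = 499575/32941
q_3 = 1092 ≤ 2641 < 32941 = q_4, so the answer is 16561/1092.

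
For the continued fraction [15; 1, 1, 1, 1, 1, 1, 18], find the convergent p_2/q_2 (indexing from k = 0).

Using pₖ = aₖpₖ₋₁ + pₖ₋₂, qₖ = aₖqₖ₋₁ + qₖ₋₂ (with p₋₁=1, p₋₂=0, q₋₁=0, q₋₂=1):
  k=0: a=15, p=15, q=1
  k=1: a=1, p=16, q=1
  k=2: a=1, p=31, q=2

31/2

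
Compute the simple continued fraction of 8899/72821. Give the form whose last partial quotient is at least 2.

8899 = 0*72821 + 8899
72821 = 8*8899 + 1629
8899 = 5*1629 + 754
1629 = 2*754 + 121
754 = 6*121 + 28
121 = 4*28 + 9
28 = 3*9 + 1
9 = 9*1 + 0  (stop)
So 8899/72821 = [0; 8, 5, 2, 6, 4, 3, 9].

[0; 8, 5, 2, 6, 4, 3, 9]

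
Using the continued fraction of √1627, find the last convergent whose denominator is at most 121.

√1627 = [40; 2, 1, 39, 1, 2, 80, …] (period length 6).
Convergents:
  p_0/q_0 = 40/1
  p_1/q_1 = 81/2
  p_2/q_2 = 121/3
  p_3/q_3 = 4800/119
  p_4/q_4 = 4921/122
q_3 = 119 ≤ 121 < 122 = q_4, so the answer is 4800/119.

4800/119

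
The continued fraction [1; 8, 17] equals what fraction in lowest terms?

154/137

Fold from the inside: start with 17/1.
  8 + 1/17 = 137/17
  1 + 17/137 = 154/137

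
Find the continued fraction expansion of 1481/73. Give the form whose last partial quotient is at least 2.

[20; 3, 2, 10]

1481 = 20·73 + 21
73 = 3·21 + 10
21 = 2·10 + 1
10 = 10·1 + 0  (stop)
So 1481/73 = [20; 3, 2, 10].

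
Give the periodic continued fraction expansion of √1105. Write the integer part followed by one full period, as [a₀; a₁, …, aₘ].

a₀ = ⌊√1105⌋ = 33.
With m₀=0, d₀=1 and mₖ₊₁ = dₖaₖ − mₖ, dₖ₊₁ = (n − mₖ₊₁²)/dₖ, aₖ₊₁ = ⌊(a₀+mₖ₊₁)/dₖ₊₁⌋:
  k=1: m=33, d=16, a=4
  k=2: m=31, d=9, a=7
  k=3: m=32, d=9, a=7
  k=4: m=31, d=16, a=4
  k=5: m=33, d=1, a=66
d=1 and a=2a₀=66 at k=5, so the next step gives (m, d) = (33, 16) again — its k=1 value — and the period has length 5.

[33; 4, 7, 7, 4, 66]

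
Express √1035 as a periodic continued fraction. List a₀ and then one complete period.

[32; 5, 1, 5, 64]

a₀ = ⌊√1035⌋ = 32.
With m₀=0, d₀=1 and mₖ₊₁ = dₖaₖ − mₖ, dₖ₊₁ = (n − mₖ₊₁²)/dₖ, aₖ₊₁ = ⌊(a₀+mₖ₊₁)/dₖ₊₁⌋:
  k=1: m=32, d=11, a=5
  k=2: m=23, d=46, a=1
  k=3: m=23, d=11, a=5
  k=4: m=32, d=1, a=64
d=1 and a=2a₀=64 at k=4, so the next step gives (m, d) = (32, 11) again — its k=1 value — and the period has length 4.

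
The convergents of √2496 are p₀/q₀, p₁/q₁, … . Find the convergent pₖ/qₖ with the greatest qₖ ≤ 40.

1249/25

√2496 = [49; 1, 23, 1, 98, …] (period length 4).
Convergents:
  p_0/q_0 = 49/1
  p_1/q_1 = 50/1
  p_2/q_2 = 1199/24
  p_3/q_3 = 1249/25
  p_4/q_4 = 123601/2474
q_3 = 25 ≤ 40 < 2474 = q_4, so the answer is 1249/25.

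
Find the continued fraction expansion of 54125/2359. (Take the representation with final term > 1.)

[22; 1, 16, 1, 6, 1, 3, 4]

54125 = 22*2359 + 2227
2359 = 1*2227 + 132
2227 = 16*132 + 115
132 = 1*115 + 17
115 = 6*17 + 13
17 = 1*13 + 4
13 = 3*4 + 1
4 = 4*1 + 0  (stop)
So 54125/2359 = [22; 1, 16, 1, 6, 1, 3, 4].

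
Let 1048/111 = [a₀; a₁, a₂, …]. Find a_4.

1048 = 9·111 + 49   →  a_0 = 9
111 = 2·49 + 13   →  a_1 = 2
49 = 3·13 + 10   →  a_2 = 3
13 = 1·10 + 3   →  a_3 = 1
10 = 3·3 + 1   →  a_4 = 3

3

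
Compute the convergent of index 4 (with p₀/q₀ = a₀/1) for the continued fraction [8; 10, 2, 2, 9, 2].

Using pₖ = aₖpₖ₋₁ + pₖ₋₂, qₖ = aₖqₖ₋₁ + qₖ₋₂ (with p₋₁=1, p₋₂=0, q₋₁=0, q₋₂=1):
  k=0: a=8, p=8, q=1
  k=1: a=10, p=81, q=10
  k=2: a=2, p=170, q=21
  k=3: a=2, p=421, q=52
  k=4: a=9, p=3959, q=489

3959/489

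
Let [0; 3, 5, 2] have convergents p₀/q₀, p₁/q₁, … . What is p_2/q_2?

5/16

Using pₖ = aₖpₖ₋₁ + pₖ₋₂, qₖ = aₖqₖ₋₁ + qₖ₋₂ (with p₋₁=1, p₋₂=0, q₋₁=0, q₋₂=1):
  k=0: a=0, p=0, q=1
  k=1: a=3, p=1, q=3
  k=2: a=5, p=5, q=16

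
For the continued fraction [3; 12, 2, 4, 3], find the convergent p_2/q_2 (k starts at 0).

77/25

Using pₖ = aₖpₖ₋₁ + pₖ₋₂, qₖ = aₖqₖ₋₁ + qₖ₋₂ (with p₋₁=1, p₋₂=0, q₋₁=0, q₋₂=1):
  k=0: a=3, p=3, q=1
  k=1: a=12, p=37, q=12
  k=2: a=2, p=77, q=25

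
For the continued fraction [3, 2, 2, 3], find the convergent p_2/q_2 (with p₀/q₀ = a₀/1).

17/5

Using pₖ = aₖpₖ₋₁ + pₖ₋₂, qₖ = aₖqₖ₋₁ + qₖ₋₂ (with p₋₁=1, p₋₂=0, q₋₁=0, q₋₂=1):
  k=0: a=3, p=3, q=1
  k=1: a=2, p=7, q=2
  k=2: a=2, p=17, q=5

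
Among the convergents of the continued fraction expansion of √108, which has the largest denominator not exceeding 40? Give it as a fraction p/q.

√108 = [10; 2, 1, 1, 4, 1, 1, 2, 20, …] (period length 8).
Convergents:
  p_0/q_0 = 10/1
  p_1/q_1 = 21/2
  p_2/q_2 = 31/3
  p_3/q_3 = 52/5
  p_4/q_4 = 239/23
  p_5/q_5 = 291/28
  p_6/q_6 = 530/51
q_5 = 28 ≤ 40 < 51 = q_6, so the answer is 291/28.

291/28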